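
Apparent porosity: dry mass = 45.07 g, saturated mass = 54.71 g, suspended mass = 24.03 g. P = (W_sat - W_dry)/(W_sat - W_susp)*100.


P = (54.71 - 45.07) / (54.71 - 24.03) * 100 = 9.64 / 30.68 * 100 = 31.4%

31.4


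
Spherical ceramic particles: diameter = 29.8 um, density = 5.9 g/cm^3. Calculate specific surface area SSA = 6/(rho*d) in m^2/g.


SSA = 6 / (5.9 * 29.8) = 0.034 m^2/g

0.034


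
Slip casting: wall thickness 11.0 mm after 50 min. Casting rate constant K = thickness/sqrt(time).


K = 11.0 / sqrt(50) = 11.0 / 7.0711 = 1.556 mm/min^0.5

1.556


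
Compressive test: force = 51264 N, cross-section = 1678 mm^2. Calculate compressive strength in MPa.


CS = 51264 / 1678 = 30.6 MPa

30.6


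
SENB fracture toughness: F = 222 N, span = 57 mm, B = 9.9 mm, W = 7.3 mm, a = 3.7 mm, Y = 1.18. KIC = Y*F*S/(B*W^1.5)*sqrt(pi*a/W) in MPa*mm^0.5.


KIC = 1.18*222*57/(9.9*7.3^1.5)*sqrt(pi*3.7/7.3) = 96.49

96.49


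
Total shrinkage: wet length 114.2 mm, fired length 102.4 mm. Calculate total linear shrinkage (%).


TS = (114.2 - 102.4) / 114.2 * 100 = 10.33%

10.33


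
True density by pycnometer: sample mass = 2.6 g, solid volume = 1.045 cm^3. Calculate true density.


TD = 2.6 / 1.045 = 2.488 g/cm^3

2.488


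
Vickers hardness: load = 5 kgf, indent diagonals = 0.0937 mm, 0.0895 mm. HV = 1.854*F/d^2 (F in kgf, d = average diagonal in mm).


d_avg = (0.0937+0.0895)/2 = 0.0916 mm
HV = 1.854*5/0.0916^2 = 1105

1105


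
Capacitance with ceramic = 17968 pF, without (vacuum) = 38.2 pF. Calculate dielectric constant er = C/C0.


er = 17968 / 38.2 = 470.37

470.37


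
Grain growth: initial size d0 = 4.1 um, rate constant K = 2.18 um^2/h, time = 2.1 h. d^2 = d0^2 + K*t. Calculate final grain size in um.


d^2 = 4.1^2 + 2.18*2.1 = 21.388
d = sqrt(21.388) = 4.62 um

4.62


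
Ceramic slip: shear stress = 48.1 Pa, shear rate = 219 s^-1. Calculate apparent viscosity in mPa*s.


eta = tau/gamma * 1000 = 48.1/219 * 1000 = 219.6 mPa*s

219.6


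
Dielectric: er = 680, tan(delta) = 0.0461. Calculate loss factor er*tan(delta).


Loss = 680 * 0.0461 = 31.348

31.348


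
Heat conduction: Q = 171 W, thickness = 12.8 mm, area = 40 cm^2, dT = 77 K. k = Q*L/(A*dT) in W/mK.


k = 171*12.8/1000/(40/10000*77) = 7.11 W/mK

7.11


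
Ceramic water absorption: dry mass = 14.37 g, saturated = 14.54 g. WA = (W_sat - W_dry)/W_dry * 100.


WA = (14.54 - 14.37) / 14.37 * 100 = 1.18%

1.18


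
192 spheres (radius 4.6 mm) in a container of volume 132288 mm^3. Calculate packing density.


V_sphere = 4/3*pi*4.6^3 = 407.7201 mm^3
Total V = 192*407.7201 = 78282.2592 mm^3
PD = 78282.2592 / 132288 = 0.592

0.592


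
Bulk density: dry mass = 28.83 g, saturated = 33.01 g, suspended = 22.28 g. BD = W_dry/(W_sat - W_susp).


BD = 28.83 / (33.01 - 22.28) = 28.83 / 10.73 = 2.687 g/cm^3

2.687


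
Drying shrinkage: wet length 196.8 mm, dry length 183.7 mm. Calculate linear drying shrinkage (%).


DS = (196.8 - 183.7) / 196.8 * 100 = 6.66%

6.66


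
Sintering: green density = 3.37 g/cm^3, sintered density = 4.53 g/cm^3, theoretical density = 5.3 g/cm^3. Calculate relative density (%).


Relative = 4.53 / 5.3 * 100 = 85.5%

85.5


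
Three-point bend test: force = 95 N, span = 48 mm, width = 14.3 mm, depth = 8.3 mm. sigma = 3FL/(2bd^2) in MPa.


sigma = 3*95*48/(2*14.3*8.3^2) = 6.9 MPa

6.9


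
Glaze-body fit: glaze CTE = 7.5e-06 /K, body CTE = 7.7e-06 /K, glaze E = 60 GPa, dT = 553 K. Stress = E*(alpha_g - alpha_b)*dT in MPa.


Stress = 60*1000*(7.5e-06 - 7.7e-06)*553 = -6.6 MPa

-6.6


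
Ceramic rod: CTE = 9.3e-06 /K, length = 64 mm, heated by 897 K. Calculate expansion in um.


dL = 9.3e-06 * 64 * 897 * 1000 = 533.894 um

533.894


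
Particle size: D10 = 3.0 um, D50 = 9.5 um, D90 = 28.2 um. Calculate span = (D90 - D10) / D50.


Span = (28.2 - 3.0) / 9.5 = 25.2 / 9.5 = 2.653

2.653


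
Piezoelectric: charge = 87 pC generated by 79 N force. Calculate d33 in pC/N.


d33 = 87 / 79 = 1.1 pC/N

1.1


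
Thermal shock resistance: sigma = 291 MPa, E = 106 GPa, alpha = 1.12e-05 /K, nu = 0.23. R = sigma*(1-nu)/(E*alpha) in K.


R = 291*(1-0.23)/(106*1000*1.12e-05) = 189 K

189


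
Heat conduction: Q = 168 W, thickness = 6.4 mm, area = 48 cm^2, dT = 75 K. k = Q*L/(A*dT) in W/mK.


k = 168*6.4/1000/(48/10000*75) = 2.99 W/mK

2.99


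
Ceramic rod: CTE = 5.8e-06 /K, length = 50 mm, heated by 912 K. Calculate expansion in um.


dL = 5.8e-06 * 50 * 912 * 1000 = 264.48 um

264.48


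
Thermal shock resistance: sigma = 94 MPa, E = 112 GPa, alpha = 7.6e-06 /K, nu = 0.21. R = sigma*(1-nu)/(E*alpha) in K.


R = 94*(1-0.21)/(112*1000*7.6e-06) = 87 K

87


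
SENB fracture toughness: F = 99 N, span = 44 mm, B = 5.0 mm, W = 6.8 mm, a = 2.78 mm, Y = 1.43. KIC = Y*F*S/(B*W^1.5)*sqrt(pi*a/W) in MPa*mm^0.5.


KIC = 1.43*99*44/(5.0*6.8^1.5)*sqrt(pi*2.78/6.8) = 79.62

79.62


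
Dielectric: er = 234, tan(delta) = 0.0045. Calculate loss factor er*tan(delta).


Loss = 234 * 0.0045 = 1.053

1.053


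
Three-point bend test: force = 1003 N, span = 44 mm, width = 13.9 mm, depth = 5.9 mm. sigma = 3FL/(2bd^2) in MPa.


sigma = 3*1003*44/(2*13.9*5.9^2) = 136.8 MPa

136.8


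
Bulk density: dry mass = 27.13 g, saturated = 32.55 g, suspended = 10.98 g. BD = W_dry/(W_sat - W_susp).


BD = 27.13 / (32.55 - 10.98) = 27.13 / 21.57 = 1.258 g/cm^3

1.258


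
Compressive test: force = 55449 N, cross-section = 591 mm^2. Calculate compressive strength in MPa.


CS = 55449 / 591 = 93.8 MPa

93.8


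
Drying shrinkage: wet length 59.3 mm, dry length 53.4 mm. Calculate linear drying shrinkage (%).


DS = (59.3 - 53.4) / 59.3 * 100 = 9.95%

9.95


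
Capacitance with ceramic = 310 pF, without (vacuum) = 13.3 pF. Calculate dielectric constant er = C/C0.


er = 310 / 13.3 = 23.31

23.31


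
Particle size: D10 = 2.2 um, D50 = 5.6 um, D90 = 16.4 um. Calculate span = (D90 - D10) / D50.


Span = (16.4 - 2.2) / 5.6 = 14.2 / 5.6 = 2.536

2.536


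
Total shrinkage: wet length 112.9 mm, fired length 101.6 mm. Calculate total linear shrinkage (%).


TS = (112.9 - 101.6) / 112.9 * 100 = 10.01%

10.01


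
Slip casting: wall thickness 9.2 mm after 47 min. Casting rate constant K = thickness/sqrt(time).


K = 9.2 / sqrt(47) = 9.2 / 6.8557 = 1.342 mm/min^0.5

1.342


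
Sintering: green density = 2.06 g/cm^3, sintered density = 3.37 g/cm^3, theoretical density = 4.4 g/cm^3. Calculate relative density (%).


Relative = 3.37 / 4.4 * 100 = 76.6%

76.6


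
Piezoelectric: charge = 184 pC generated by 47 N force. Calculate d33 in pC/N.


d33 = 184 / 47 = 3.9 pC/N

3.9


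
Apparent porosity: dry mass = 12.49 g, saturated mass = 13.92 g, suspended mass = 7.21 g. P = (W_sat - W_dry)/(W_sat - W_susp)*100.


P = (13.92 - 12.49) / (13.92 - 7.21) * 100 = 1.43 / 6.71 * 100 = 21.3%

21.3


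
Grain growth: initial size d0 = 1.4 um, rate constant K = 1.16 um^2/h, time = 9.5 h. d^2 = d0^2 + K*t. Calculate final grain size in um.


d^2 = 1.4^2 + 1.16*9.5 = 12.98
d = sqrt(12.98) = 3.6 um

3.6


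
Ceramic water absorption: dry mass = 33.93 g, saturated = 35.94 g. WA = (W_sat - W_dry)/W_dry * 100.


WA = (35.94 - 33.93) / 33.93 * 100 = 5.92%

5.92


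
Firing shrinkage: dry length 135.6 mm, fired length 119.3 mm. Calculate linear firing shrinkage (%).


FS = (135.6 - 119.3) / 135.6 * 100 = 12.02%

12.02


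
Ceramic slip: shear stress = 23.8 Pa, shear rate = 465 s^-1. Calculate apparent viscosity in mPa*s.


eta = tau/gamma * 1000 = 23.8/465 * 1000 = 51.2 mPa*s

51.2


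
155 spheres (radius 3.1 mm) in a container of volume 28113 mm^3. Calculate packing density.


V_sphere = 4/3*pi*3.1^3 = 124.7882 mm^3
Total V = 155*124.7882 = 19342.171 mm^3
PD = 19342.171 / 28113 = 0.688

0.688


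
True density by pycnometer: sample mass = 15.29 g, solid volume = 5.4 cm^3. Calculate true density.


TD = 15.29 / 5.4 = 2.831 g/cm^3

2.831


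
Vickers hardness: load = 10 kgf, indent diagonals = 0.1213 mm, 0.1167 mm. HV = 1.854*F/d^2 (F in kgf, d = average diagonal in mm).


d_avg = (0.1213+0.1167)/2 = 0.119 mm
HV = 1.854*10/0.119^2 = 1309

1309


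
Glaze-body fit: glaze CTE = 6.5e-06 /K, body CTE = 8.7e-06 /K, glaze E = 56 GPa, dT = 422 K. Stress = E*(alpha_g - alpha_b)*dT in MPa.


Stress = 56*1000*(6.5e-06 - 8.7e-06)*422 = -52.0 MPa

-52.0


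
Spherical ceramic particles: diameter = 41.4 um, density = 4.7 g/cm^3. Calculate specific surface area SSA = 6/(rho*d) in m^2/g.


SSA = 6 / (4.7 * 41.4) = 0.031 m^2/g

0.031


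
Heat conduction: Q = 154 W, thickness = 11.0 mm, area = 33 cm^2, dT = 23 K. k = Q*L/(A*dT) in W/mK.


k = 154*11.0/1000/(33/10000*23) = 22.32 W/mK

22.32


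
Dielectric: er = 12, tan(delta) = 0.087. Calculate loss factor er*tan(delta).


Loss = 12 * 0.087 = 1.044

1.044


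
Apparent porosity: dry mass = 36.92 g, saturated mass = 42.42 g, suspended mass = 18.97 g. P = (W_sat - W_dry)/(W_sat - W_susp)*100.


P = (42.42 - 36.92) / (42.42 - 18.97) * 100 = 5.5 / 23.45 * 100 = 23.5%

23.5


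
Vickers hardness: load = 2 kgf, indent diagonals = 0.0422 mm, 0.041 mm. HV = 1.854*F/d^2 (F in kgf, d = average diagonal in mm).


d_avg = (0.0422+0.041)/2 = 0.0416 mm
HV = 1.854*2/0.0416^2 = 2143

2143


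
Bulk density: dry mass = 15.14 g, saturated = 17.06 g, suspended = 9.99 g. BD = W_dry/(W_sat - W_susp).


BD = 15.14 / (17.06 - 9.99) = 15.14 / 7.07 = 2.141 g/cm^3

2.141


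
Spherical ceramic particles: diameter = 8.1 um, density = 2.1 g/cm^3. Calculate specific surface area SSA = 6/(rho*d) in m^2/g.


SSA = 6 / (2.1 * 8.1) = 0.353 m^2/g

0.353


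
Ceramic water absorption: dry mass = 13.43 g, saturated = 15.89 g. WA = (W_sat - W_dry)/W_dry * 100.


WA = (15.89 - 13.43) / 13.43 * 100 = 18.32%

18.32


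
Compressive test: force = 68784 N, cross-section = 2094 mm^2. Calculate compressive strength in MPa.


CS = 68784 / 2094 = 32.8 MPa

32.8


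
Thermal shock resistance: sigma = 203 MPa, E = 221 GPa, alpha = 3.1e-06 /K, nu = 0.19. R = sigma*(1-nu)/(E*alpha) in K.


R = 203*(1-0.19)/(221*1000*3.1e-06) = 240 K

240


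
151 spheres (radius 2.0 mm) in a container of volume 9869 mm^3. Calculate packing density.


V_sphere = 4/3*pi*2.0^3 = 33.5103 mm^3
Total V = 151*33.5103 = 5060.0553 mm^3
PD = 5060.0553 / 9869 = 0.513

0.513


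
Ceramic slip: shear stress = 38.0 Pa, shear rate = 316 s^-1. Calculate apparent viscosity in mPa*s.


eta = tau/gamma * 1000 = 38.0/316 * 1000 = 120.3 mPa*s

120.3


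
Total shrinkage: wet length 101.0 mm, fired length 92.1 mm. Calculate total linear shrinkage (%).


TS = (101.0 - 92.1) / 101.0 * 100 = 8.81%

8.81


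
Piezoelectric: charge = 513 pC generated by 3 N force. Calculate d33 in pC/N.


d33 = 513 / 3 = 171.0 pC/N

171.0


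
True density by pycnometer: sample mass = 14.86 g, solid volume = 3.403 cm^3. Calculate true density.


TD = 14.86 / 3.403 = 4.367 g/cm^3

4.367


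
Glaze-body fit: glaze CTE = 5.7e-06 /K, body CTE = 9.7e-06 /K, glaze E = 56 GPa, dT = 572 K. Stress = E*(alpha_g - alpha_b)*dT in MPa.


Stress = 56*1000*(5.7e-06 - 9.7e-06)*572 = -128.1 MPa

-128.1


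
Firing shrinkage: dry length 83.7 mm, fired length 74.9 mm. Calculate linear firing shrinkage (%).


FS = (83.7 - 74.9) / 83.7 * 100 = 10.51%

10.51


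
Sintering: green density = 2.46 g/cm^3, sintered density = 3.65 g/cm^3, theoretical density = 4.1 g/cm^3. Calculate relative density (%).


Relative = 3.65 / 4.1 * 100 = 89.0%

89.0


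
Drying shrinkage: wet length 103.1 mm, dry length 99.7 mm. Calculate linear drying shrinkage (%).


DS = (103.1 - 99.7) / 103.1 * 100 = 3.3%

3.3


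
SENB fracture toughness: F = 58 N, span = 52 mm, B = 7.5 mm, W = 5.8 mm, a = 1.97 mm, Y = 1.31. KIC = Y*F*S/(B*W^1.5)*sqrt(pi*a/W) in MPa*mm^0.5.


KIC = 1.31*58*52/(7.5*5.8^1.5)*sqrt(pi*1.97/5.8) = 38.96

38.96


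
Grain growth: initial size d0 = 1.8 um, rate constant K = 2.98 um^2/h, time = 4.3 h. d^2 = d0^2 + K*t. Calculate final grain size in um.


d^2 = 1.8^2 + 2.98*4.3 = 16.054
d = sqrt(16.054) = 4.01 um

4.01


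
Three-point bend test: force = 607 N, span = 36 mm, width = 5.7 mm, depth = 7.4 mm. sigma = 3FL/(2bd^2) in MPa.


sigma = 3*607*36/(2*5.7*7.4^2) = 105.0 MPa

105.0


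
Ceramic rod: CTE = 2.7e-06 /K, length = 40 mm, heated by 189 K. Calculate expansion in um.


dL = 2.7e-06 * 40 * 189 * 1000 = 20.412 um

20.412


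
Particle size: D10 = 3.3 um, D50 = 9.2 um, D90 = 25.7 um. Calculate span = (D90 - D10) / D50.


Span = (25.7 - 3.3) / 9.2 = 22.4 / 9.2 = 2.435

2.435


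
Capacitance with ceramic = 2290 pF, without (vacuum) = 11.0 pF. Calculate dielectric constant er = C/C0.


er = 2290 / 11.0 = 208.18

208.18


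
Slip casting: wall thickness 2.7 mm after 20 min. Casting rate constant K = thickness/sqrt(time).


K = 2.7 / sqrt(20) = 2.7 / 4.4721 = 0.604 mm/min^0.5

0.604


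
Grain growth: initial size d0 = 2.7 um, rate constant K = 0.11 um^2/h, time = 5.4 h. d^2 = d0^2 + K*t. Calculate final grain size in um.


d^2 = 2.7^2 + 0.11*5.4 = 7.884
d = sqrt(7.884) = 2.81 um

2.81


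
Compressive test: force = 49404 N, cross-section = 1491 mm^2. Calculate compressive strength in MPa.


CS = 49404 / 1491 = 33.1 MPa

33.1


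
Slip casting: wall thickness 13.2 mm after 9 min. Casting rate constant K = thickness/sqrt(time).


K = 13.2 / sqrt(9) = 13.2 / 3.0 = 4.4 mm/min^0.5

4.4


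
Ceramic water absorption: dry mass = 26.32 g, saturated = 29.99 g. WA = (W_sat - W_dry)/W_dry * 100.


WA = (29.99 - 26.32) / 26.32 * 100 = 13.94%

13.94


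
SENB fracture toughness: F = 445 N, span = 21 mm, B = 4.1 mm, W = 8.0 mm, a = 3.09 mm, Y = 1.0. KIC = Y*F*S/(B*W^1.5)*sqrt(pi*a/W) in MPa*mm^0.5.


KIC = 1.0*445*21/(4.1*8.0^1.5)*sqrt(pi*3.09/8.0) = 110.96

110.96


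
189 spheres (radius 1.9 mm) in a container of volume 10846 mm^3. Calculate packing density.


V_sphere = 4/3*pi*1.9^3 = 28.7309 mm^3
Total V = 189*28.7309 = 5430.1401 mm^3
PD = 5430.1401 / 10846 = 0.501

0.501


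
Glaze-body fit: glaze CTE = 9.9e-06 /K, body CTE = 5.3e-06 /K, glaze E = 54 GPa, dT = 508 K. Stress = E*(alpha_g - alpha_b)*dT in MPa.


Stress = 54*1000*(9.9e-06 - 5.3e-06)*508 = 126.2 MPa

126.2


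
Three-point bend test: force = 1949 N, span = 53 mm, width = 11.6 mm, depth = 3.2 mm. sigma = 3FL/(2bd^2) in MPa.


sigma = 3*1949*53/(2*11.6*3.2^2) = 1304.4 MPa

1304.4


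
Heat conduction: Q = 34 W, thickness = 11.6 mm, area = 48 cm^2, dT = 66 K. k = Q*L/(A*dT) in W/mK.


k = 34*11.6/1000/(48/10000*66) = 1.24 W/mK

1.24


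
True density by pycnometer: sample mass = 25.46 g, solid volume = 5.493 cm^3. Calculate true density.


TD = 25.46 / 5.493 = 4.635 g/cm^3

4.635


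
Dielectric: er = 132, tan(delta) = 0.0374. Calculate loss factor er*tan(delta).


Loss = 132 * 0.0374 = 4.937

4.937


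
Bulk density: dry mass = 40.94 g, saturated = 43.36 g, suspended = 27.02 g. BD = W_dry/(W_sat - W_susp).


BD = 40.94 / (43.36 - 27.02) = 40.94 / 16.34 = 2.506 g/cm^3

2.506


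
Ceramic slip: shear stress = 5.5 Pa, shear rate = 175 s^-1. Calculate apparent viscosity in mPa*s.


eta = tau/gamma * 1000 = 5.5/175 * 1000 = 31.4 mPa*s

31.4


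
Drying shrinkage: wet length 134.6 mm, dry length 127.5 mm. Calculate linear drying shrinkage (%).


DS = (134.6 - 127.5) / 134.6 * 100 = 5.27%

5.27


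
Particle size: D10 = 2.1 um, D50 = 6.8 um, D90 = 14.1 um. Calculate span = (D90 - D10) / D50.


Span = (14.1 - 2.1) / 6.8 = 12.0 / 6.8 = 1.765

1.765


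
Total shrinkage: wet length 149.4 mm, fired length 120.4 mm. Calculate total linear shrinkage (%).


TS = (149.4 - 120.4) / 149.4 * 100 = 19.41%

19.41


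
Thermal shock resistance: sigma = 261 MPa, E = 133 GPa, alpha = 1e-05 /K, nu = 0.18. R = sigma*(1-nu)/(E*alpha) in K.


R = 261*(1-0.18)/(133*1000*1e-05) = 161 K

161


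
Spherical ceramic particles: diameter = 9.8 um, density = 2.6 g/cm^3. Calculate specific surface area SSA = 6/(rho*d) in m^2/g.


SSA = 6 / (2.6 * 9.8) = 0.235 m^2/g

0.235


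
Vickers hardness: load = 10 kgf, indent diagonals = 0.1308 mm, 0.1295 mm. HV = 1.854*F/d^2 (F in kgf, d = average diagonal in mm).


d_avg = (0.1308+0.1295)/2 = 0.13015 mm
HV = 1.854*10/0.13015^2 = 1095

1095


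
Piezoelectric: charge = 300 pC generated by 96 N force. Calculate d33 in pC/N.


d33 = 300 / 96 = 3.1 pC/N

3.1


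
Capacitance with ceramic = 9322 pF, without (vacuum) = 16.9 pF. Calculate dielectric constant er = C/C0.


er = 9322 / 16.9 = 551.6

551.6


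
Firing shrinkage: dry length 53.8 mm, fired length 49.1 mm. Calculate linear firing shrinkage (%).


FS = (53.8 - 49.1) / 53.8 * 100 = 8.74%

8.74


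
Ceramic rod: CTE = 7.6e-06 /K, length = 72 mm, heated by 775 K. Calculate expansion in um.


dL = 7.6e-06 * 72 * 775 * 1000 = 424.08 um

424.08


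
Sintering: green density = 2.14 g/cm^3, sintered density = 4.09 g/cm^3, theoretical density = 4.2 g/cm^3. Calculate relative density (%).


Relative = 4.09 / 4.2 * 100 = 97.4%

97.4


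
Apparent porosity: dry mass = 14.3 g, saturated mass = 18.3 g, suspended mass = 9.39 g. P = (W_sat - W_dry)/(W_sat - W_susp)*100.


P = (18.3 - 14.3) / (18.3 - 9.39) * 100 = 4.0 / 8.91 * 100 = 44.9%

44.9


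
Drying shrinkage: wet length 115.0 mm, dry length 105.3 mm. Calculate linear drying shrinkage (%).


DS = (115.0 - 105.3) / 115.0 * 100 = 8.43%

8.43


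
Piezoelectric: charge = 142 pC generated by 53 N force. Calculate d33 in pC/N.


d33 = 142 / 53 = 2.7 pC/N

2.7


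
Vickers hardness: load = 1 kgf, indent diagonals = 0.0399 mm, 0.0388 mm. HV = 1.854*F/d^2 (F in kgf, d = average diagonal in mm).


d_avg = (0.0399+0.0388)/2 = 0.03935 mm
HV = 1.854*1/0.03935^2 = 1197

1197


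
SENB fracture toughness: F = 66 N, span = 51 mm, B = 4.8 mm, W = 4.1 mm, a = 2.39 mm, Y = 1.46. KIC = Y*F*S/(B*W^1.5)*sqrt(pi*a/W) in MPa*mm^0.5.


KIC = 1.46*66*51/(4.8*4.1^1.5)*sqrt(pi*2.39/4.1) = 166.89

166.89


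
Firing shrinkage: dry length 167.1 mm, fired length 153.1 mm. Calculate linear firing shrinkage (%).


FS = (167.1 - 153.1) / 167.1 * 100 = 8.38%

8.38


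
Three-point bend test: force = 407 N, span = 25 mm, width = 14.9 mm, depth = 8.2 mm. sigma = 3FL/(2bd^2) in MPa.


sigma = 3*407*25/(2*14.9*8.2^2) = 15.2 MPa

15.2


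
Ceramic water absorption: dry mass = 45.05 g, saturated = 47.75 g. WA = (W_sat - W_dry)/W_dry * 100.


WA = (47.75 - 45.05) / 45.05 * 100 = 5.99%

5.99


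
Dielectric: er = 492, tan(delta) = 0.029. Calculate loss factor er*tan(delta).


Loss = 492 * 0.029 = 14.268

14.268


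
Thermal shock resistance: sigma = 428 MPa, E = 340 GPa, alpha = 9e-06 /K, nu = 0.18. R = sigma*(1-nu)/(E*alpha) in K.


R = 428*(1-0.18)/(340*1000*9e-06) = 115 K

115


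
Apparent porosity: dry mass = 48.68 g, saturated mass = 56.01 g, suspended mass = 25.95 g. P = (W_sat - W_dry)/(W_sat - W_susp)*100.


P = (56.01 - 48.68) / (56.01 - 25.95) * 100 = 7.33 / 30.06 * 100 = 24.4%

24.4


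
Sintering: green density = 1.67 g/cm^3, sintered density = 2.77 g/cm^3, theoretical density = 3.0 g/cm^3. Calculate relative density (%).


Relative = 2.77 / 3.0 * 100 = 92.3%

92.3


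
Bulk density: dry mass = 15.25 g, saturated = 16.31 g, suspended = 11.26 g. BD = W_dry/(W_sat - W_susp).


BD = 15.25 / (16.31 - 11.26) = 15.25 / 5.05 = 3.02 g/cm^3

3.02


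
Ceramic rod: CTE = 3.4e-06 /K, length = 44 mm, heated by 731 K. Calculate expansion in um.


dL = 3.4e-06 * 44 * 731 * 1000 = 109.358 um

109.358


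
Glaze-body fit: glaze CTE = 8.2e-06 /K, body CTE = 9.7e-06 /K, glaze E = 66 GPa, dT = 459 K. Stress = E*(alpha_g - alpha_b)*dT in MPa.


Stress = 66*1000*(8.2e-06 - 9.7e-06)*459 = -45.4 MPa

-45.4


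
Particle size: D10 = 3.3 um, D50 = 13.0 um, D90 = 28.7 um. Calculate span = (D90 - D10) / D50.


Span = (28.7 - 3.3) / 13.0 = 25.4 / 13.0 = 1.954

1.954


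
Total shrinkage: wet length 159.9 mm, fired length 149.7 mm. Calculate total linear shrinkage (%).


TS = (159.9 - 149.7) / 159.9 * 100 = 6.38%

6.38


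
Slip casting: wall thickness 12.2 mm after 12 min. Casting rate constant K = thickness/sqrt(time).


K = 12.2 / sqrt(12) = 12.2 / 3.4641 = 3.522 mm/min^0.5

3.522


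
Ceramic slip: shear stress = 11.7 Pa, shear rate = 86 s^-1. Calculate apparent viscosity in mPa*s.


eta = tau/gamma * 1000 = 11.7/86 * 1000 = 136.0 mPa*s

136.0


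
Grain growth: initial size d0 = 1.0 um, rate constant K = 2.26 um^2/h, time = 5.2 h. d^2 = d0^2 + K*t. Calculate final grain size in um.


d^2 = 1.0^2 + 2.26*5.2 = 12.752
d = sqrt(12.752) = 3.57 um

3.57


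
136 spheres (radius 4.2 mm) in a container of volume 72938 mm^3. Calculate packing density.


V_sphere = 4/3*pi*4.2^3 = 310.3391 mm^3
Total V = 136*310.3391 = 42206.1176 mm^3
PD = 42206.1176 / 72938 = 0.579

0.579


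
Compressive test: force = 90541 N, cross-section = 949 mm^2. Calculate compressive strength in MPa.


CS = 90541 / 949 = 95.4 MPa

95.4


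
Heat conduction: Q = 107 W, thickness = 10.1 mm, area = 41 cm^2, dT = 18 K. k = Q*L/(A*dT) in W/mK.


k = 107*10.1/1000/(41/10000*18) = 14.64 W/mK

14.64


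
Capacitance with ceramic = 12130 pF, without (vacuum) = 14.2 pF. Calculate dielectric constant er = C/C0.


er = 12130 / 14.2 = 854.23

854.23


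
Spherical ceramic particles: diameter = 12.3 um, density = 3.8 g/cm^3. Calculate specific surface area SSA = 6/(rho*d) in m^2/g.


SSA = 6 / (3.8 * 12.3) = 0.128 m^2/g

0.128


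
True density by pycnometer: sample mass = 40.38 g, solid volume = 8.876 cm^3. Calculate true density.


TD = 40.38 / 8.876 = 4.549 g/cm^3

4.549


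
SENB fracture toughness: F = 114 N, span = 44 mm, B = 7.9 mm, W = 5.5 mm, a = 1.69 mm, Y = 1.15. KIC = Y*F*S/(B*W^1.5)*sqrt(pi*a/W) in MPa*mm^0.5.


KIC = 1.15*114*44/(7.9*5.5^1.5)*sqrt(pi*1.69/5.5) = 55.62

55.62


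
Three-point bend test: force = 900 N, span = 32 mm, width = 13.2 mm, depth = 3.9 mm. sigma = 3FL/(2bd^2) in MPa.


sigma = 3*900*32/(2*13.2*3.9^2) = 215.2 MPa

215.2


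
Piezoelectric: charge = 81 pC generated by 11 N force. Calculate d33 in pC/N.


d33 = 81 / 11 = 7.4 pC/N

7.4


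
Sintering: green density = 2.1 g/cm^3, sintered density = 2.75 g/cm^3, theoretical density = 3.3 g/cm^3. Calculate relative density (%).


Relative = 2.75 / 3.3 * 100 = 83.3%

83.3


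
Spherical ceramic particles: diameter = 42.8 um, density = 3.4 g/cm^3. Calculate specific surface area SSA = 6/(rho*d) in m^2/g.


SSA = 6 / (3.4 * 42.8) = 0.041 m^2/g

0.041


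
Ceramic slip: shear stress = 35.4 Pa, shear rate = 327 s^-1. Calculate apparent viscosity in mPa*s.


eta = tau/gamma * 1000 = 35.4/327 * 1000 = 108.3 mPa*s

108.3


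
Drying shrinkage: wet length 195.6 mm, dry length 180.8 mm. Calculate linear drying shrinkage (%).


DS = (195.6 - 180.8) / 195.6 * 100 = 7.57%

7.57


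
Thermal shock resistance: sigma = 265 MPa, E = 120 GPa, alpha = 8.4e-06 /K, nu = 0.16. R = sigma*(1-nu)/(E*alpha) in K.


R = 265*(1-0.16)/(120*1000*8.4e-06) = 221 K

221


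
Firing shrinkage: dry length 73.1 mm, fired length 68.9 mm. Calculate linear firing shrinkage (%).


FS = (73.1 - 68.9) / 73.1 * 100 = 5.75%

5.75


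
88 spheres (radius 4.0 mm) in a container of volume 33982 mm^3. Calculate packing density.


V_sphere = 4/3*pi*4.0^3 = 268.0826 mm^3
Total V = 88*268.0826 = 23591.2688 mm^3
PD = 23591.2688 / 33982 = 0.694

0.694


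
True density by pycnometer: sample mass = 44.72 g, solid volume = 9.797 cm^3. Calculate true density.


TD = 44.72 / 9.797 = 4.565 g/cm^3

4.565


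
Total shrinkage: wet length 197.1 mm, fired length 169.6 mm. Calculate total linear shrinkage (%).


TS = (197.1 - 169.6) / 197.1 * 100 = 13.95%

13.95


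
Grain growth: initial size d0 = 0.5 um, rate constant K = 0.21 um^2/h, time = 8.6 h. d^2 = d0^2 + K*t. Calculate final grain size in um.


d^2 = 0.5^2 + 0.21*8.6 = 2.056
d = sqrt(2.056) = 1.43 um

1.43


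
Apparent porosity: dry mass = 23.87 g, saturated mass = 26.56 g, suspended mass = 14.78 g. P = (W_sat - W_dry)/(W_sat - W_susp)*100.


P = (26.56 - 23.87) / (26.56 - 14.78) * 100 = 2.69 / 11.78 * 100 = 22.8%

22.8


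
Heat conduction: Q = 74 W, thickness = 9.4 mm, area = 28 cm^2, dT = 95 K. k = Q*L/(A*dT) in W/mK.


k = 74*9.4/1000/(28/10000*95) = 2.62 W/mK

2.62


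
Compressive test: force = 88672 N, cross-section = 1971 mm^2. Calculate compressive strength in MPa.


CS = 88672 / 1971 = 45.0 MPa

45.0


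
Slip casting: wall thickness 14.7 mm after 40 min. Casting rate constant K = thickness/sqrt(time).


K = 14.7 / sqrt(40) = 14.7 / 6.3246 = 2.324 mm/min^0.5

2.324


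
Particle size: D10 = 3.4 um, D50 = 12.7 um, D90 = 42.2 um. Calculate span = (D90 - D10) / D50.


Span = (42.2 - 3.4) / 12.7 = 38.8 / 12.7 = 3.055

3.055


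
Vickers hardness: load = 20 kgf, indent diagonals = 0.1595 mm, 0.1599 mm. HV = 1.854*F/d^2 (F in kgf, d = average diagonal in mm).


d_avg = (0.1595+0.1599)/2 = 0.1597 mm
HV = 1.854*20/0.1597^2 = 1454

1454


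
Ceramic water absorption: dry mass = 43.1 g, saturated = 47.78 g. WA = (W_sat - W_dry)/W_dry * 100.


WA = (47.78 - 43.1) / 43.1 * 100 = 10.86%

10.86


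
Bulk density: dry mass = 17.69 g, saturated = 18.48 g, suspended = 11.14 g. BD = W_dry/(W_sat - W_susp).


BD = 17.69 / (18.48 - 11.14) = 17.69 / 7.34 = 2.41 g/cm^3

2.41


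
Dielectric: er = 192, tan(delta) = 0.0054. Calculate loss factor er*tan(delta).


Loss = 192 * 0.0054 = 1.037

1.037


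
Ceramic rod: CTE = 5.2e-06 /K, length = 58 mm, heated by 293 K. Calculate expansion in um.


dL = 5.2e-06 * 58 * 293 * 1000 = 88.369 um

88.369


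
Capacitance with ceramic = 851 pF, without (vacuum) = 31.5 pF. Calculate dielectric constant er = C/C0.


er = 851 / 31.5 = 27.02

27.02


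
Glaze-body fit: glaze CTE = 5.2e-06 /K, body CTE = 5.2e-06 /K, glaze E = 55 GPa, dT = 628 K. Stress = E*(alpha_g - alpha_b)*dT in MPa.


Stress = 55*1000*(5.2e-06 - 5.2e-06)*628 = 0.0 MPa

0.0


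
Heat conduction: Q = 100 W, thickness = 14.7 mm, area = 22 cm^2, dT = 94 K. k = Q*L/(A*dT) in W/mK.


k = 100*14.7/1000/(22/10000*94) = 7.11 W/mK

7.11


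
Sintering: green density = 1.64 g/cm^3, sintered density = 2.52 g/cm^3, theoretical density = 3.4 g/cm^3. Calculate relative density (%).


Relative = 2.52 / 3.4 * 100 = 74.1%

74.1


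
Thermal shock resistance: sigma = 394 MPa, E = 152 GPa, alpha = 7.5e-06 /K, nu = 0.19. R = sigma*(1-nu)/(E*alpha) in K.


R = 394*(1-0.19)/(152*1000*7.5e-06) = 280 K

280


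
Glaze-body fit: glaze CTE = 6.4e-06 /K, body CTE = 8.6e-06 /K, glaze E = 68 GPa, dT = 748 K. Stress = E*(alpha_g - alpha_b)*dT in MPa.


Stress = 68*1000*(6.4e-06 - 8.6e-06)*748 = -111.9 MPa

-111.9


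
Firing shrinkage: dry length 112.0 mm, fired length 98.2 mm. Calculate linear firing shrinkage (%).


FS = (112.0 - 98.2) / 112.0 * 100 = 12.32%

12.32


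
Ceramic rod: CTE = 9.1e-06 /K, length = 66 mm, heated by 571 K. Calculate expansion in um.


dL = 9.1e-06 * 66 * 571 * 1000 = 342.943 um

342.943


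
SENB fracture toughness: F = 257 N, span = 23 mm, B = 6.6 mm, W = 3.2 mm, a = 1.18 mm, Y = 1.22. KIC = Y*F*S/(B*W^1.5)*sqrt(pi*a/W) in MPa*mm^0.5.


KIC = 1.22*257*23/(6.6*3.2^1.5)*sqrt(pi*1.18/3.2) = 205.44

205.44


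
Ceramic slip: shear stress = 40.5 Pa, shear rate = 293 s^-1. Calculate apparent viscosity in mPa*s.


eta = tau/gamma * 1000 = 40.5/293 * 1000 = 138.2 mPa*s

138.2


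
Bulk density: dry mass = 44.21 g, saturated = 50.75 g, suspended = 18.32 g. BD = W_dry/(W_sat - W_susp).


BD = 44.21 / (50.75 - 18.32) = 44.21 / 32.43 = 1.363 g/cm^3

1.363


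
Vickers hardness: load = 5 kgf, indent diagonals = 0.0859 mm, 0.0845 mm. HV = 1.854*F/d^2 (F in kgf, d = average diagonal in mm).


d_avg = (0.0859+0.0845)/2 = 0.0852 mm
HV = 1.854*5/0.0852^2 = 1277

1277


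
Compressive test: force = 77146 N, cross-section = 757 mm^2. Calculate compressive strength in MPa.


CS = 77146 / 757 = 101.9 MPa

101.9


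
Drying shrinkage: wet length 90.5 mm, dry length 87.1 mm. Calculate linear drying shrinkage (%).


DS = (90.5 - 87.1) / 90.5 * 100 = 3.76%

3.76


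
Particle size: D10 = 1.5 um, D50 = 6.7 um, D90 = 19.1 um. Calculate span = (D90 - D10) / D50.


Span = (19.1 - 1.5) / 6.7 = 17.6 / 6.7 = 2.627

2.627


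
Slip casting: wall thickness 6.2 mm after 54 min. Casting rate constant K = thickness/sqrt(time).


K = 6.2 / sqrt(54) = 6.2 / 7.3485 = 0.844 mm/min^0.5

0.844


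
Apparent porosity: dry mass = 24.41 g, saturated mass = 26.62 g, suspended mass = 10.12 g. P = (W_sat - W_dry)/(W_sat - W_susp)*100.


P = (26.62 - 24.41) / (26.62 - 10.12) * 100 = 2.21 / 16.5 * 100 = 13.4%

13.4


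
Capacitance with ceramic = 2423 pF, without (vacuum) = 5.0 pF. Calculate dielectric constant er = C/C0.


er = 2423 / 5.0 = 484.6

484.6


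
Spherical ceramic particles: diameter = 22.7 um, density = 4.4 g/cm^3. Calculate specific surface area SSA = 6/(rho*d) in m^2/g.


SSA = 6 / (4.4 * 22.7) = 0.06 m^2/g

0.06


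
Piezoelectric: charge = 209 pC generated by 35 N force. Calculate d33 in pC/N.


d33 = 209 / 35 = 6.0 pC/N

6.0


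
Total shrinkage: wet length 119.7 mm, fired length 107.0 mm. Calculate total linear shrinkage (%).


TS = (119.7 - 107.0) / 119.7 * 100 = 10.61%

10.61


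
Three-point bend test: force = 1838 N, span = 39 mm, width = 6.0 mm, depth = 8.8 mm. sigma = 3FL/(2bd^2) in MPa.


sigma = 3*1838*39/(2*6.0*8.8^2) = 231.4 MPa

231.4


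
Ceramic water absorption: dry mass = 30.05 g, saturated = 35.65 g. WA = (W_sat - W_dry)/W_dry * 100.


WA = (35.65 - 30.05) / 30.05 * 100 = 18.64%

18.64


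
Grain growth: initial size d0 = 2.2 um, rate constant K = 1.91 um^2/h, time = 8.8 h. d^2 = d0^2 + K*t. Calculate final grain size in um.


d^2 = 2.2^2 + 1.91*8.8 = 21.648
d = sqrt(21.648) = 4.65 um

4.65


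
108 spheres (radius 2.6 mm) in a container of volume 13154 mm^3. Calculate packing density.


V_sphere = 4/3*pi*2.6^3 = 73.6222 mm^3
Total V = 108*73.6222 = 7951.1976 mm^3
PD = 7951.1976 / 13154 = 0.604

0.604


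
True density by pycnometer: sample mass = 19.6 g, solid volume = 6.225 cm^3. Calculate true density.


TD = 19.6 / 6.225 = 3.149 g/cm^3

3.149


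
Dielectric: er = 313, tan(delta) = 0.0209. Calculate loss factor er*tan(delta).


Loss = 313 * 0.0209 = 6.542

6.542


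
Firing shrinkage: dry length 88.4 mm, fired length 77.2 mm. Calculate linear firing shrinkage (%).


FS = (88.4 - 77.2) / 88.4 * 100 = 12.67%

12.67


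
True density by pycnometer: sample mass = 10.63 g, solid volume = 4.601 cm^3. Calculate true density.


TD = 10.63 / 4.601 = 2.31 g/cm^3

2.31


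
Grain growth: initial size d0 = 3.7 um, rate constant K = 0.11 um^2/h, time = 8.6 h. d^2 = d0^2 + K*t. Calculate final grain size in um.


d^2 = 3.7^2 + 0.11*8.6 = 14.636
d = sqrt(14.636) = 3.83 um

3.83


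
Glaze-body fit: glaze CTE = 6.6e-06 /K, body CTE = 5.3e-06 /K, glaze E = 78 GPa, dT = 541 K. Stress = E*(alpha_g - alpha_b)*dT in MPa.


Stress = 78*1000*(6.6e-06 - 5.3e-06)*541 = 54.9 MPa

54.9


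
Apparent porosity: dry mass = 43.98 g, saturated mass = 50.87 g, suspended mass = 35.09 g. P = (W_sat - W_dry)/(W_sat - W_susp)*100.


P = (50.87 - 43.98) / (50.87 - 35.09) * 100 = 6.89 / 15.78 * 100 = 43.7%

43.7


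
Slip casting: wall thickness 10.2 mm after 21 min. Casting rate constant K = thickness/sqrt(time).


K = 10.2 / sqrt(21) = 10.2 / 4.5826 = 2.226 mm/min^0.5

2.226


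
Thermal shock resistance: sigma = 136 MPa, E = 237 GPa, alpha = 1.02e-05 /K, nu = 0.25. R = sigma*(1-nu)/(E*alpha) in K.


R = 136*(1-0.25)/(237*1000*1.02e-05) = 42 K

42


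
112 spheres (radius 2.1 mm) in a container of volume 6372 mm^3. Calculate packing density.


V_sphere = 4/3*pi*2.1^3 = 38.7924 mm^3
Total V = 112*38.7924 = 4344.7488 mm^3
PD = 4344.7488 / 6372 = 0.682

0.682


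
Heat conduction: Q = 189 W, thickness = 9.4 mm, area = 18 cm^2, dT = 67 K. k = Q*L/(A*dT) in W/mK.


k = 189*9.4/1000/(18/10000*67) = 14.73 W/mK

14.73


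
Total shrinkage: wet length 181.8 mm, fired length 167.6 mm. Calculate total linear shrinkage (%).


TS = (181.8 - 167.6) / 181.8 * 100 = 7.81%

7.81


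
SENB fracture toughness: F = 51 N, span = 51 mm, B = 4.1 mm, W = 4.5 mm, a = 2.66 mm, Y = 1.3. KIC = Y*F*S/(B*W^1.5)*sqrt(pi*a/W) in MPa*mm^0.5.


KIC = 1.3*51*51/(4.1*4.5^1.5)*sqrt(pi*2.66/4.5) = 117.73

117.73


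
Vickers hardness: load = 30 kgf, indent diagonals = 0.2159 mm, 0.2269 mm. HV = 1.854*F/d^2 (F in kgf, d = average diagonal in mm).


d_avg = (0.2159+0.2269)/2 = 0.2214 mm
HV = 1.854*30/0.2214^2 = 1135

1135


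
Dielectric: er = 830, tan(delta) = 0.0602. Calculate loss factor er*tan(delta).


Loss = 830 * 0.0602 = 49.966

49.966


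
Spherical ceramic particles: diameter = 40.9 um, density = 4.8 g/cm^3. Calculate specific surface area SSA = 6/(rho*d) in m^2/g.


SSA = 6 / (4.8 * 40.9) = 0.031 m^2/g

0.031


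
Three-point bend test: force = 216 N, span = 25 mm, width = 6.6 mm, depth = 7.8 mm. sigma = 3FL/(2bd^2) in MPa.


sigma = 3*216*25/(2*6.6*7.8^2) = 20.2 MPa

20.2


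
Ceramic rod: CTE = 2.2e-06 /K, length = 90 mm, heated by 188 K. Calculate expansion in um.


dL = 2.2e-06 * 90 * 188 * 1000 = 37.224 um

37.224


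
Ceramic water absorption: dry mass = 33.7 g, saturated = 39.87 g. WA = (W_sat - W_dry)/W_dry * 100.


WA = (39.87 - 33.7) / 33.7 * 100 = 18.31%

18.31


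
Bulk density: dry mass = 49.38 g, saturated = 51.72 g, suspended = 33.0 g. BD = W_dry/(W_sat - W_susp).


BD = 49.38 / (51.72 - 33.0) = 49.38 / 18.72 = 2.638 g/cm^3

2.638


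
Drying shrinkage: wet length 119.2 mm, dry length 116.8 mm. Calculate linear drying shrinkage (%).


DS = (119.2 - 116.8) / 119.2 * 100 = 2.01%

2.01


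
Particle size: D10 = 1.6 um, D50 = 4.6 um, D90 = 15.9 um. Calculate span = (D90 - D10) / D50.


Span = (15.9 - 1.6) / 4.6 = 14.3 / 4.6 = 3.109

3.109


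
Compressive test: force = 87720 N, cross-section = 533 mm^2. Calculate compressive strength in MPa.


CS = 87720 / 533 = 164.6 MPa

164.6


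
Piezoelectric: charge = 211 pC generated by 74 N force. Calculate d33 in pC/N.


d33 = 211 / 74 = 2.9 pC/N

2.9


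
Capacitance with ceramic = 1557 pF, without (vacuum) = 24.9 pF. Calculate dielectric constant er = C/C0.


er = 1557 / 24.9 = 62.53

62.53


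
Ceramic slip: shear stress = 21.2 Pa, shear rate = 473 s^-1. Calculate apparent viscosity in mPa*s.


eta = tau/gamma * 1000 = 21.2/473 * 1000 = 44.8 mPa*s

44.8


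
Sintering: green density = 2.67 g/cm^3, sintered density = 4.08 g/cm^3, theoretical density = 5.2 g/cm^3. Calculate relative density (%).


Relative = 4.08 / 5.2 * 100 = 78.5%

78.5


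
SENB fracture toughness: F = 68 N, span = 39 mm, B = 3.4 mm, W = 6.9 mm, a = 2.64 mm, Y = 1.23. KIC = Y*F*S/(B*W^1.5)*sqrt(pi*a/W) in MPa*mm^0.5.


KIC = 1.23*68*39/(3.4*6.9^1.5)*sqrt(pi*2.64/6.9) = 58.03

58.03


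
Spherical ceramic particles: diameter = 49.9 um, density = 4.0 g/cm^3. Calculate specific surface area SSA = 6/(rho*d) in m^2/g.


SSA = 6 / (4.0 * 49.9) = 0.03 m^2/g

0.03


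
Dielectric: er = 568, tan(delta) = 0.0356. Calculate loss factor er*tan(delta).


Loss = 568 * 0.0356 = 20.221

20.221


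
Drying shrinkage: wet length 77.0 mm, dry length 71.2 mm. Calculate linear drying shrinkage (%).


DS = (77.0 - 71.2) / 77.0 * 100 = 7.53%

7.53


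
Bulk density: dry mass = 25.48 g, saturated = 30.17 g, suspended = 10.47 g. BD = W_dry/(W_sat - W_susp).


BD = 25.48 / (30.17 - 10.47) = 25.48 / 19.7 = 1.293 g/cm^3

1.293


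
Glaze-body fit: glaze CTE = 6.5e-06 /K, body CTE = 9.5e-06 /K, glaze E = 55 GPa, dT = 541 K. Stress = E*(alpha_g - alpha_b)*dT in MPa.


Stress = 55*1000*(6.5e-06 - 9.5e-06)*541 = -89.3 MPa

-89.3


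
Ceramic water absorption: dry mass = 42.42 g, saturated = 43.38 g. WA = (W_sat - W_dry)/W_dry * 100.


WA = (43.38 - 42.42) / 42.42 * 100 = 2.26%

2.26


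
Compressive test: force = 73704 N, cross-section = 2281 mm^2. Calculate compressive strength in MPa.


CS = 73704 / 2281 = 32.3 MPa

32.3


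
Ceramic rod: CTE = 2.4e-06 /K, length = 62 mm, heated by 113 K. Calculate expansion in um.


dL = 2.4e-06 * 62 * 113 * 1000 = 16.814 um

16.814


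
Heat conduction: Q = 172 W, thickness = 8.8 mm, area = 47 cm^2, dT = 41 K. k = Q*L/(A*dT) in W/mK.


k = 172*8.8/1000/(47/10000*41) = 7.85 W/mK

7.85


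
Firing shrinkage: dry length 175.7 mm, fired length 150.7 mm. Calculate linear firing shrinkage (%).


FS = (175.7 - 150.7) / 175.7 * 100 = 14.23%

14.23


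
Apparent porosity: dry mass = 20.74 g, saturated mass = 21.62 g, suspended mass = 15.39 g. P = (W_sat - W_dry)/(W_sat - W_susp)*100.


P = (21.62 - 20.74) / (21.62 - 15.39) * 100 = 0.88 / 6.23 * 100 = 14.1%

14.1


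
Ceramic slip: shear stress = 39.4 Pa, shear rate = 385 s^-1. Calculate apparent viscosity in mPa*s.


eta = tau/gamma * 1000 = 39.4/385 * 1000 = 102.3 mPa*s

102.3


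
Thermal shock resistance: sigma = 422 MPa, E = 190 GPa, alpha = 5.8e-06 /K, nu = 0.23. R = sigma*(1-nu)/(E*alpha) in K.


R = 422*(1-0.23)/(190*1000*5.8e-06) = 295 K

295


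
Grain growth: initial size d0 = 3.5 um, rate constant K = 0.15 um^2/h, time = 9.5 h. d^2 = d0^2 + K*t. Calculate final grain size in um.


d^2 = 3.5^2 + 0.15*9.5 = 13.675
d = sqrt(13.675) = 3.7 um

3.7


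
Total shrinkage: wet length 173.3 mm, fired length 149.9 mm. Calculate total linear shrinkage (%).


TS = (173.3 - 149.9) / 173.3 * 100 = 13.5%

13.5


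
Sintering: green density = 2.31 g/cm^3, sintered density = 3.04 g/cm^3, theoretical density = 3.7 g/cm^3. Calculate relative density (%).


Relative = 3.04 / 3.7 * 100 = 82.2%

82.2


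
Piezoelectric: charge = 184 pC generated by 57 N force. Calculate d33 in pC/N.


d33 = 184 / 57 = 3.2 pC/N

3.2


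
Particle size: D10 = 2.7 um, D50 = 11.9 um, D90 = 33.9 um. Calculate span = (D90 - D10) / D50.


Span = (33.9 - 2.7) / 11.9 = 31.2 / 11.9 = 2.622

2.622


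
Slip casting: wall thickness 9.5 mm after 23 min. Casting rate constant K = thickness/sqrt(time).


K = 9.5 / sqrt(23) = 9.5 / 4.7958 = 1.981 mm/min^0.5

1.981


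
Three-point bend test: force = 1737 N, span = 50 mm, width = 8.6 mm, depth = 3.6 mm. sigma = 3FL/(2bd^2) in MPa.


sigma = 3*1737*50/(2*8.6*3.6^2) = 1168.8 MPa

1168.8


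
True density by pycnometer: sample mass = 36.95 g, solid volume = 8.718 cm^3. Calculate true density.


TD = 36.95 / 8.718 = 4.238 g/cm^3

4.238


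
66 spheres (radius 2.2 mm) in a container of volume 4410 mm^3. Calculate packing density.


V_sphere = 4/3*pi*2.2^3 = 44.6022 mm^3
Total V = 66*44.6022 = 2943.7452 mm^3
PD = 2943.7452 / 4410 = 0.668

0.668


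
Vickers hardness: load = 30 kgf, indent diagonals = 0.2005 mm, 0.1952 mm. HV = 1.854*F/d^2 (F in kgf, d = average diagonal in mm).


d_avg = (0.2005+0.1952)/2 = 0.19785 mm
HV = 1.854*30/0.19785^2 = 1421

1421


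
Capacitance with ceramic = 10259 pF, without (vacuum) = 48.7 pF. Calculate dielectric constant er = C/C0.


er = 10259 / 48.7 = 210.66

210.66
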